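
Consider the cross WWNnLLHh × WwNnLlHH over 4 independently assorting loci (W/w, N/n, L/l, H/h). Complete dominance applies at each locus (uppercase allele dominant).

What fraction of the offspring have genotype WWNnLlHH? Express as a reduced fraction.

P(WWNnLlHH) = 1/16

WWNnLLHh gametes: WNLH×4, WNLh×4, WnLH×4, WnLh×4
WwNnLlHH gametes: WNLH×2, WNlH×2, WnLH×2, WnlH×2, wNLH×2, wNlH×2, wnLH×2, wnlH×2
WWNnLLHh×WwNnLlHH grid (16·16=256): WWNNLLHH=8 WWNNLLHh=8 WWNNLlHH=8 WWNNLlHh=8 WWNnLLHH=16 WWNnLLHh=16 WWNnLlHH=16 WWNnLlHh=16 WWnnLLHH=8 WWnnLLHh=8 WWnnLlHH=8 WWnnLlHh=8 WwNNLLHH=8 WwNNLLHh=8 WwNNLlHH=8 WwNNLlHh=8 WwNnLLHH=16 WwNnLLHh=16 WwNnLlHH=16 WwNnLlHh=16 WwnnLLHH=8 WwnnLLHh=8 WwnnLlHH=8 WwnnLlHh=8
WWNnLlHH hits 16/256; gcd=16; 16÷16/256÷16 = 1/16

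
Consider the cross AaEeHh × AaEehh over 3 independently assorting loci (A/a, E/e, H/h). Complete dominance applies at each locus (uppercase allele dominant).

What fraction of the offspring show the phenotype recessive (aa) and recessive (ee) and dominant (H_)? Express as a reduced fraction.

P(aa ee H_) = 1/32

AaEeHh gametes: AEH×1, AEh×1, AeH×1, Aeh×1, aEH×1, aEh×1, aeH×1, aeh×1
AaEehh gametes: AEh×2, Aeh×2, aEh×2, aeh×2
AaEeHh×AaEehh grid (8·8=64): AAEEHh=2 AAEEhh=2 AAEeHh=4 AAEehh=4 AAeeHh=2 AAeehh=2 AaEEHh=4 AaEEhh=4 AaEeHh=8 AaEehh=8 AaeeHh=4 Aaeehh=4 aaEEHh=2 aaEEhh=2 aaEeHh=4 aaEehh=4 aaeeHh=2 aaeehh=2
aa ee H_ hits 2/64; gcd=2; 2÷2/64÷2 = 1/32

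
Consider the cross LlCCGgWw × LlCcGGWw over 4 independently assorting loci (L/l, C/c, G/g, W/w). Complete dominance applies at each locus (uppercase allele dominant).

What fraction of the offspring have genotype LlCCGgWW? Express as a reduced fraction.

P(LlCCGgWW) = 1/32

LlCCGgWw gametes: LCGW×2, LCGw×2, LCgW×2, LCgw×2, lCGW×2, lCGw×2, lCgW×2, lCgw×2
LlCcGGWw gametes: LCGW×2, LCGw×2, LcGW×2, LcGw×2, lCGW×2, lCGw×2, lcGW×2, lcGw×2
LlCCGgWw×LlCcGGWw grid (16·16=256): LLCCGGWW=4 LLCCGGWw=8 LLCCGGww=4 LLCCGgWW=4 LLCCGgWw=8 LLCCGgww=4 LLCcGGWW=4 LLCcGGWw=8 LLCcGGww=4 LLCcGgWW=4 LLCcGgWw=8 LLCcGgww=4 LlCCGGWW=8 LlCCGGWw=16 LlCCGGww=8 LlCCGgWW=8 LlCCGgWw=16 LlCCGgww=8 LlCcGGWW=8 LlCcGGWw=16 LlCcGGww=8 LlCcGgWW=8 LlCcGgWw=16 LlCcGgww=8 llCCGGWW=4 llCCGGWw=8 llCCGGww=4 llCCGgWW=4 llCCGgWw=8 llCCGgww=4 llCcGGWW=4 llCcGGWw=8 llCcGGww=4 llCcGgWW=4 llCcGgWw=8 llCcGgww=4
LlCCGgWW hits 8/256; gcd=8; 8÷8/256÷8 = 1/32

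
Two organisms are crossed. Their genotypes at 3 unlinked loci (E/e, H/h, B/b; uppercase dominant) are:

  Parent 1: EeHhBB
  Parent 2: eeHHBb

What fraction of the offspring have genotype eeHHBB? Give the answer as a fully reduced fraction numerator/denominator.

P(eeHHBB) = 1/8

EeHhBB gametes: EHB×2, EhB×2, eHB×2, ehB×2
eeHHBb gametes: eHB×4, eHb×4
EeHhBB×eeHHBb grid (8·8=64): EeHHBB=8 EeHHBb=8 EeHhBB=8 EeHhBb=8 eeHHBB=8 eeHHBb=8 eeHhBB=8 eeHhBb=8
eeHHBB hits 8/64; gcd=8; 8÷8/64÷8 = 1/8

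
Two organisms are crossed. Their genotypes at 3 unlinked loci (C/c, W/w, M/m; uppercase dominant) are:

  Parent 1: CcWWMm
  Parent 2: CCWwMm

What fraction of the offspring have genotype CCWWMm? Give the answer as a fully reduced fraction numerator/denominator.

P(CCWWMm) = 1/8

CcWWMm gametes: CWM×2, CWm×2, cWM×2, cWm×2
CCWwMm gametes: CWM×2, CWm×2, CwM×2, Cwm×2
CcWWMm×CCWwMm grid (8·8=64): CCWWMM=4 CCWWMm=8 CCWWmm=4 CCWwMM=4 CCWwMm=8 CCWwmm=4 CcWWMM=4 CcWWMm=8 CcWWmm=4 CcWwMM=4 CcWwMm=8 CcWwmm=4
CCWWMm hits 8/64; gcd=8; 8÷8/64÷8 = 1/8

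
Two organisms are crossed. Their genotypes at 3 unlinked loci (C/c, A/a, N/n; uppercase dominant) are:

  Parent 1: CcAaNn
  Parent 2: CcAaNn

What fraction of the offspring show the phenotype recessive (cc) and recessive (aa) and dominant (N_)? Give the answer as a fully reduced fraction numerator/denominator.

P(cc aa N_) = 3/64

CcAaNn gametes: CAN×1, CAn×1, CaN×1, Can×1, cAN×1, cAn×1, caN×1, can×1
CcAaNn gametes: CAN×1, CAn×1, CaN×1, Can×1, cAN×1, cAn×1, caN×1, can×1
CcAaNn×CcAaNn grid (8·8=64): CCAANN=1 CCAANn=2 CCAAnn=1 CCAaNN=2 CCAaNn=4 CCAann=2 CCaaNN=1 CCaaNn=2 CCaann=1 CcAANN=2 CcAANn=4 CcAAnn=2 CcAaNN=4 CcAaNn=8 CcAann=4 CcaaNN=2 CcaaNn=4 Ccaann=2 ccAANN=1 ccAANn=2 ccAAnn=1 ccAaNN=2 ccAaNn=4 ccAann=2 ccaaNN=1 ccaaNn=2 ccaann=1
cc aa N_ hits 3/64; gcd=1; 3÷1/64÷1 = 3/64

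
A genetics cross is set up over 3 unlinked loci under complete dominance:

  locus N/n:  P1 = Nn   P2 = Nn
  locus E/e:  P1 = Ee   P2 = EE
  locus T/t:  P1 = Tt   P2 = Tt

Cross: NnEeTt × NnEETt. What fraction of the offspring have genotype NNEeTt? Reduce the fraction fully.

NnEeTt gametes: NET×1, NEt×1, NeT×1, Net×1, nET×1, nEt×1, neT×1, net×1
NnEETt gametes: NET×2, NEt×2, nET×2, nEt×2
NnEeTt×NnEETt grid (8·8=64): NNEETT=2 NNEETt=4 NNEEtt=2 NNEeTT=2 NNEeTt=4 NNEett=2 NnEETT=4 NnEETt=8 NnEEtt=4 NnEeTT=4 NnEeTt=8 NnEett=4 nnEETT=2 nnEETt=4 nnEEtt=2 nnEeTT=2 nnEeTt=4 nnEett=2
NNEeTt hits 4/64; gcd=4; 4÷4/64÷4 = 1/16

P(NNEeTt) = 1/16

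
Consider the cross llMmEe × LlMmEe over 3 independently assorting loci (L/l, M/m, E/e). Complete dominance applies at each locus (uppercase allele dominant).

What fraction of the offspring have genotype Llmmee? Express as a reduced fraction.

P(Llmmee) = 1/32

llMmEe gametes: lME×2, lMe×2, lmE×2, lme×2
LlMmEe gametes: LME×1, LMe×1, LmE×1, Lme×1, lME×1, lMe×1, lmE×1, lme×1
llMmEe×LlMmEe grid (8·8=64): LlMMEE=2 LlMMEe=4 LlMMee=2 LlMmEE=4 LlMmEe=8 LlMmee=4 LlmmEE=2 LlmmEe=4 Llmmee=2 llMMEE=2 llMMEe=4 llMMee=2 llMmEE=4 llMmEe=8 llMmee=4 llmmEE=2 llmmEe=4 llmmee=2
Llmmee hits 2/64; gcd=2; 2÷2/64÷2 = 1/32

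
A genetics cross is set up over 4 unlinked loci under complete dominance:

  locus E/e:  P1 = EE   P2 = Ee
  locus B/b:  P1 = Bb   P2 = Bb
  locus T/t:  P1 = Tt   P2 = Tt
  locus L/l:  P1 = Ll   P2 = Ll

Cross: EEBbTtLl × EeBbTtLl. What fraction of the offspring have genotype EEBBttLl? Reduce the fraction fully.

EEBbTtLl gametes: EBTL×2, EBTl×2, EBtL×2, EBtl×2, EbTL×2, EbTl×2, EbtL×2, Ebtl×2
EeBbTtLl gametes: EBTL×1, EBTl×1, EBtL×1, EBtl×1, EbTL×1, EbTl×1, EbtL×1, Ebtl×1, eBTL×1, eBTl×1, eBtL×1, eBtl×1, ebTL×1, ebTl×1, ebtL×1, ebtl×1
EEBbTtLl×EeBbTtLl grid (16·16=256): EEBBTTLL=2 EEBBTTLl=4 EEBBTTll=2 EEBBTtLL=4 EEBBTtLl=8 EEBBTtll=4 EEBBttLL=2 EEBBttLl=4 EEBBttll=2 EEBbTTLL=4 EEBbTTLl=8 EEBbTTll=4 EEBbTtLL=8 EEBbTtLl=16 EEBbTtll=8 EEBbttLL=4 EEBbttLl=8 EEBbttll=4 EEbbTTLL=2 EEbbTTLl=4 EEbbTTll=2 EEbbTtLL=4 EEbbTtLl=8 EEbbTtll=4 EEbbttLL=2 EEbbttLl=4 EEbbttll=2 EeBBTTLL=2 EeBBTTLl=4 EeBBTTll=2 EeBBTtLL=4 EeBBTtLl=8 EeBBTtll=4 EeBBttLL=2 EeBBttLl=4 EeBBttll=2 EeBbTTLL=4 EeBbTTLl=8 EeBbTTll=4 EeBbTtLL=8 EeBbTtLl=16 EeBbTtll=8 EeBbttLL=4 EeBbttLl=8 EeBbttll=4 EebbTTLL=2 EebbTTLl=4 EebbTTll=2 EebbTtLL=4 EebbTtLl=8 EebbTtll=4 EebbttLL=2 EebbttLl=4 Eebbttll=2
EEBBttLl hits 4/256; gcd=4; 4÷4/256÷4 = 1/64

P(EEBBttLl) = 1/64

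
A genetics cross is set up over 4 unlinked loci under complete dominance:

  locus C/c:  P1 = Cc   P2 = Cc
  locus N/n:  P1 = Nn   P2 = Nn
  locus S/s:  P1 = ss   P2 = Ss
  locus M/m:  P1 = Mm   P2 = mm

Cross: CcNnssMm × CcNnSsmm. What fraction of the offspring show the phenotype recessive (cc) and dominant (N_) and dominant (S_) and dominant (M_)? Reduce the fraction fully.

CcNnssMm gametes: CNsM×2, CNsm×2, CnsM×2, Cnsm×2, cNsM×2, cNsm×2, cnsM×2, cnsm×2
CcNnSsmm gametes: CNSm×2, CNsm×2, CnSm×2, Cnsm×2, cNSm×2, cNsm×2, cnSm×2, cnsm×2
CcNnssMm×CcNnSsmm grid (16·16=256): CCNNSsMm=4 CCNNSsmm=4 CCNNssMm=4 CCNNssmm=4 CCNnSsMm=8 CCNnSsmm=8 CCNnssMm=8 CCNnssmm=8 CCnnSsMm=4 CCnnSsmm=4 CCnnssMm=4 CCnnssmm=4 CcNNSsMm=8 CcNNSsmm=8 CcNNssMm=8 CcNNssmm=8 CcNnSsMm=16 CcNnSsmm=16 CcNnssMm=16 CcNnssmm=16 CcnnSsMm=8 CcnnSsmm=8 CcnnssMm=8 Ccnnssmm=8 ccNNSsMm=4 ccNNSsmm=4 ccNNssMm=4 ccNNssmm=4 ccNnSsMm=8 ccNnSsmm=8 ccNnssMm=8 ccNnssmm=8 ccnnSsMm=4 ccnnSsmm=4 ccnnssMm=4 ccnnssmm=4
cc N_ S_ M_ hits 12/256; gcd=4; 12÷4/256÷4 = 3/64

P(cc N_ S_ M_) = 3/64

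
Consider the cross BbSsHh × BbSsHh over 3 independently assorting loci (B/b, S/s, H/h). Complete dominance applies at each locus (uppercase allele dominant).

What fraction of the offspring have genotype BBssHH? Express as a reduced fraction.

P(BBssHH) = 1/64

BbSsHh gametes: BSH×1, BSh×1, BsH×1, Bsh×1, bSH×1, bSh×1, bsH×1, bsh×1
BbSsHh gametes: BSH×1, BSh×1, BsH×1, Bsh×1, bSH×1, bSh×1, bsH×1, bsh×1
BbSsHh×BbSsHh grid (8·8=64): BBSSHH=1 BBSSHh=2 BBSShh=1 BBSsHH=2 BBSsHh=4 BBSshh=2 BBssHH=1 BBssHh=2 BBsshh=1 BbSSHH=2 BbSSHh=4 BbSShh=2 BbSsHH=4 BbSsHh=8 BbSshh=4 BbssHH=2 BbssHh=4 Bbsshh=2 bbSSHH=1 bbSSHh=2 bbSShh=1 bbSsHH=2 bbSsHh=4 bbSshh=2 bbssHH=1 bbssHh=2 bbsshh=1
BBssHH hits 1/64; gcd=1; 1÷1/64÷1 = 1/64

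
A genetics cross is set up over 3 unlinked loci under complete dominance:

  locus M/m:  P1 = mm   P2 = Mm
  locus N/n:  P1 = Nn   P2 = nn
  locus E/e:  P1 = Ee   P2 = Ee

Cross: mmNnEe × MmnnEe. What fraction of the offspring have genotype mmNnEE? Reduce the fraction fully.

P(mmNnEE) = 1/16

mmNnEe gametes: mNE×2, mNe×2, mnE×2, mne×2
MmnnEe gametes: MnE×2, Mne×2, mnE×2, mne×2
mmNnEe×MmnnEe grid (8·8=64): MmNnEE=4 MmNnEe=8 MmNnee=4 MmnnEE=4 MmnnEe=8 Mmnnee=4 mmNnEE=4 mmNnEe=8 mmNnee=4 mmnnEE=4 mmnnEe=8 mmnnee=4
mmNnEE hits 4/64; gcd=4; 4÷4/64÷4 = 1/16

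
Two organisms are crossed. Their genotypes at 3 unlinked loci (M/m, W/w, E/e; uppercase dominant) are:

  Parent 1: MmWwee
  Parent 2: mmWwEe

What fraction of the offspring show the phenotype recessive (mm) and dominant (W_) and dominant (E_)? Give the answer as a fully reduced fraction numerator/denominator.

P(mm W_ E_) = 3/16

MmWwee gametes: MWe×2, Mwe×2, mWe×2, mwe×2
mmWwEe gametes: mWE×2, mWe×2, mwE×2, mwe×2
MmWwee×mmWwEe grid (8·8=64): MmWWEe=4 MmWWee=4 MmWwEe=8 MmWwee=8 MmwwEe=4 Mmwwee=4 mmWWEe=4 mmWWee=4 mmWwEe=8 mmWwee=8 mmwwEe=4 mmwwee=4
mm W_ E_ hits 12/64; gcd=4; 12÷4/64÷4 = 3/16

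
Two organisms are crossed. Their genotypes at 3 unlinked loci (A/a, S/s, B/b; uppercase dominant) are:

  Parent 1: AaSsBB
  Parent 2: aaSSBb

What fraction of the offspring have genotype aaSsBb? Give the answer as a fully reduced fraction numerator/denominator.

P(aaSsBb) = 1/8

AaSsBB gametes: ASB×2, AsB×2, aSB×2, asB×2
aaSSBb gametes: aSB×4, aSb×4
AaSsBB×aaSSBb grid (8·8=64): AaSSBB=8 AaSSBb=8 AaSsBB=8 AaSsBb=8 aaSSBB=8 aaSSBb=8 aaSsBB=8 aaSsBb=8
aaSsBb hits 8/64; gcd=8; 8÷8/64÷8 = 1/8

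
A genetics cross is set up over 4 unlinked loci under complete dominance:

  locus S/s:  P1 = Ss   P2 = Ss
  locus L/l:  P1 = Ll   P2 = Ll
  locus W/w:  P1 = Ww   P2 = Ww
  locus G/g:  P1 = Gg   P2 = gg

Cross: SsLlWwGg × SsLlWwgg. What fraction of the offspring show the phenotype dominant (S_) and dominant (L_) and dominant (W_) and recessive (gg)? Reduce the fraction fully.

P(S_ L_ W_ gg) = 27/128

SsLlWwGg gametes: SLWG×1, SLWg×1, SLwG×1, SLwg×1, SlWG×1, SlWg×1, SlwG×1, Slwg×1, sLWG×1, sLWg×1, sLwG×1, sLwg×1, slWG×1, slWg×1, slwG×1, slwg×1
SsLlWwgg gametes: SLWg×2, SLwg×2, SlWg×2, Slwg×2, sLWg×2, sLwg×2, slWg×2, slwg×2
SsLlWwGg×SsLlWwgg grid (16·16=256): SSLLWWGg=2 SSLLWWgg=2 SSLLWwGg=4 SSLLWwgg=4 SSLLwwGg=2 SSLLwwgg=2 SSLlWWGg=4 SSLlWWgg=4 SSLlWwGg=8 SSLlWwgg=8 SSLlwwGg=4 SSLlwwgg=4 SSllWWGg=2 SSllWWgg=2 SSllWwGg=4 SSllWwgg=4 SSllwwGg=2 SSllwwgg=2 SsLLWWGg=4 SsLLWWgg=4 SsLLWwGg=8 SsLLWwgg=8 SsLLwwGg=4 SsLLwwgg=4 SsLlWWGg=8 SsLlWWgg=8 SsLlWwGg=16 SsLlWwgg=16 SsLlwwGg=8 SsLlwwgg=8 SsllWWGg=4 SsllWWgg=4 SsllWwGg=8 SsllWwgg=8 SsllwwGg=4 Ssllwwgg=4 ssLLWWGg=2 ssLLWWgg=2 ssLLWwGg=4 ssLLWwgg=4 ssLLwwGg=2 ssLLwwgg=2 ssLlWWGg=4 ssLlWWgg=4 ssLlWwGg=8 ssLlWwgg=8 ssLlwwGg=4 ssLlwwgg=4 ssllWWGg=2 ssllWWgg=2 ssllWwGg=4 ssllWwgg=4 ssllwwGg=2 ssllwwgg=2
S_ L_ W_ gg hits 54/256; gcd=2; 54÷2/256÷2 = 27/128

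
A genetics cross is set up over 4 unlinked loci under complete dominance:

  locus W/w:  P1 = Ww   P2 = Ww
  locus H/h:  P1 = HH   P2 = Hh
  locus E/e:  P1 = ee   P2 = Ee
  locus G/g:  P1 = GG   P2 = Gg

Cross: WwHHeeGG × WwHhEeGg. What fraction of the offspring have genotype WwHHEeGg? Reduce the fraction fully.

P(WwHHEeGg) = 1/16

WwHHeeGG gametes: WHeG×8, wHeG×8
WwHhEeGg gametes: WHEG×1, WHEg×1, WHeG×1, WHeg×1, WhEG×1, WhEg×1, WheG×1, Wheg×1, wHEG×1, wHEg×1, wHeG×1, wHeg×1, whEG×1, whEg×1, wheG×1, wheg×1
WwHHeeGG×WwHhEeGg grid (16·16=256): WWHHEeGG=8 WWHHEeGg=8 WWHHeeGG=8 WWHHeeGg=8 WWHhEeGG=8 WWHhEeGg=8 WWHheeGG=8 WWHheeGg=8 WwHHEeGG=16 WwHHEeGg=16 WwHHeeGG=16 WwHHeeGg=16 WwHhEeGG=16 WwHhEeGg=16 WwHheeGG=16 WwHheeGg=16 wwHHEeGG=8 wwHHEeGg=8 wwHHeeGG=8 wwHHeeGg=8 wwHhEeGG=8 wwHhEeGg=8 wwHheeGG=8 wwHheeGg=8
WwHHEeGg hits 16/256; gcd=16; 16÷16/256÷16 = 1/16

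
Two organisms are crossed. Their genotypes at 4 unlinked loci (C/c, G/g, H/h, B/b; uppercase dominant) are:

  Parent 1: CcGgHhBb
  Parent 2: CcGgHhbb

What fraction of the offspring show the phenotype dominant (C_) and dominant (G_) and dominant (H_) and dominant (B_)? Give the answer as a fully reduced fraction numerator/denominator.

CcGgHhBb gametes: CGHB×1, CGHb×1, CGhB×1, CGhb×1, CgHB×1, CgHb×1, CghB×1, Cghb×1, cGHB×1, cGHb×1, cGhB×1, cGhb×1, cgHB×1, cgHb×1, cghB×1, cghb×1
CcGgHhbb gametes: CGHb×2, CGhb×2, CgHb×2, Cghb×2, cGHb×2, cGhb×2, cgHb×2, cghb×2
CcGgHhBb×CcGgHhbb grid (16·16=256): CCGGHHBb=2 CCGGHHbb=2 CCGGHhBb=4 CCGGHhbb=4 CCGGhhBb=2 CCGGhhbb=2 CCGgHHBb=4 CCGgHHbb=4 CCGgHhBb=8 CCGgHhbb=8 CCGghhBb=4 CCGghhbb=4 CCggHHBb=2 CCggHHbb=2 CCggHhBb=4 CCggHhbb=4 CCgghhBb=2 CCgghhbb=2 CcGGHHBb=4 CcGGHHbb=4 CcGGHhBb=8 CcGGHhbb=8 CcGGhhBb=4 CcGGhhbb=4 CcGgHHBb=8 CcGgHHbb=8 CcGgHhBb=16 CcGgHhbb=16 CcGghhBb=8 CcGghhbb=8 CcggHHBb=4 CcggHHbb=4 CcggHhBb=8 CcggHhbb=8 CcgghhBb=4 Ccgghhbb=4 ccGGHHBb=2 ccGGHHbb=2 ccGGHhBb=4 ccGGHhbb=4 ccGGhhBb=2 ccGGhhbb=2 ccGgHHBb=4 ccGgHHbb=4 ccGgHhBb=8 ccGgHhbb=8 ccGghhBb=4 ccGghhbb=4 ccggHHBb=2 ccggHHbb=2 ccggHhBb=4 ccggHhbb=4 ccgghhBb=2 ccgghhbb=2
C_ G_ H_ B_ hits 54/256; gcd=2; 54÷2/256÷2 = 27/128

P(C_ G_ H_ B_) = 27/128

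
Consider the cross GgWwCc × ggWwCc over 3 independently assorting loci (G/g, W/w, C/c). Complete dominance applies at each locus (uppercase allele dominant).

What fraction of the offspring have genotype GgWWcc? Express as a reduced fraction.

P(GgWWcc) = 1/32

GgWwCc gametes: GWC×1, GWc×1, GwC×1, Gwc×1, gWC×1, gWc×1, gwC×1, gwc×1
ggWwCc gametes: gWC×2, gWc×2, gwC×2, gwc×2
GgWwCc×ggWwCc grid (8·8=64): GgWWCC=2 GgWWCc=4 GgWWcc=2 GgWwCC=4 GgWwCc=8 GgWwcc=4 GgwwCC=2 GgwwCc=4 Ggwwcc=2 ggWWCC=2 ggWWCc=4 ggWWcc=2 ggWwCC=4 ggWwCc=8 ggWwcc=4 ggwwCC=2 ggwwCc=4 ggwwcc=2
GgWWcc hits 2/64; gcd=2; 2÷2/64÷2 = 1/32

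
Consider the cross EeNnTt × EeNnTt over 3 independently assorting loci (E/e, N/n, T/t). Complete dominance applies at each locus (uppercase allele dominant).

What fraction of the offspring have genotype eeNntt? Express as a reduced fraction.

P(eeNntt) = 1/32

EeNnTt gametes: ENT×1, ENt×1, EnT×1, Ent×1, eNT×1, eNt×1, enT×1, ent×1
EeNnTt gametes: ENT×1, ENt×1, EnT×1, Ent×1, eNT×1, eNt×1, enT×1, ent×1
EeNnTt×EeNnTt grid (8·8=64): EENNTT=1 EENNTt=2 EENNtt=1 EENnTT=2 EENnTt=4 EENntt=2 EEnnTT=1 EEnnTt=2 EEnntt=1 EeNNTT=2 EeNNTt=4 EeNNtt=2 EeNnTT=4 EeNnTt=8 EeNntt=4 EennTT=2 EennTt=4 Eenntt=2 eeNNTT=1 eeNNTt=2 eeNNtt=1 eeNnTT=2 eeNnTt=4 eeNntt=2 eennTT=1 eennTt=2 eenntt=1
eeNntt hits 2/64; gcd=2; 2÷2/64÷2 = 1/32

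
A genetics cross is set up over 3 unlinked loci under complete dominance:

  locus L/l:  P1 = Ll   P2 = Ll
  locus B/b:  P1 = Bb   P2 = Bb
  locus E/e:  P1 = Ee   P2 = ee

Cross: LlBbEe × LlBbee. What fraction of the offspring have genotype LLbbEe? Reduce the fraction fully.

P(LLbbEe) = 1/32

LlBbEe gametes: LBE×1, LBe×1, LbE×1, Lbe×1, lBE×1, lBe×1, lbE×1, lbe×1
LlBbee gametes: LBe×2, Lbe×2, lBe×2, lbe×2
LlBbEe×LlBbee grid (8·8=64): LLBBEe=2 LLBBee=2 LLBbEe=4 LLBbee=4 LLbbEe=2 LLbbee=2 LlBBEe=4 LlBBee=4 LlBbEe=8 LlBbee=8 LlbbEe=4 Llbbee=4 llBBEe=2 llBBee=2 llBbEe=4 llBbee=4 llbbEe=2 llbbee=2
LLbbEe hits 2/64; gcd=2; 2÷2/64÷2 = 1/32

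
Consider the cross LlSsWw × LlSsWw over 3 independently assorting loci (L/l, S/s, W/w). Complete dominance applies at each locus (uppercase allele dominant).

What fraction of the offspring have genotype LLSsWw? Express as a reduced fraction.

LlSsWw gametes: LSW×1, LSw×1, LsW×1, Lsw×1, lSW×1, lSw×1, lsW×1, lsw×1
LlSsWw gametes: LSW×1, LSw×1, LsW×1, Lsw×1, lSW×1, lSw×1, lsW×1, lsw×1
LlSsWw×LlSsWw grid (8·8=64): LLSSWW=1 LLSSWw=2 LLSSww=1 LLSsWW=2 LLSsWw=4 LLSsww=2 LLssWW=1 LLssWw=2 LLssww=1 LlSSWW=2 LlSSWw=4 LlSSww=2 LlSsWW=4 LlSsWw=8 LlSsww=4 LlssWW=2 LlssWw=4 Llssww=2 llSSWW=1 llSSWw=2 llSSww=1 llSsWW=2 llSsWw=4 llSsww=2 llssWW=1 llssWw=2 llssww=1
LLSsWw hits 4/64; gcd=4; 4÷4/64÷4 = 1/16

P(LLSsWw) = 1/16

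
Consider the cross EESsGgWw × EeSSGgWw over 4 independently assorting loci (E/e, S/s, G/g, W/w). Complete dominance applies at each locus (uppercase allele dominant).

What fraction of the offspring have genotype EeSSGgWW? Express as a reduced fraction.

EESsGgWw gametes: ESGW×2, ESGw×2, ESgW×2, ESgw×2, EsGW×2, EsGw×2, EsgW×2, Esgw×2
EeSSGgWw gametes: ESGW×2, ESGw×2, ESgW×2, ESgw×2, eSGW×2, eSGw×2, eSgW×2, eSgw×2
EESsGgWw×EeSSGgWw grid (16·16=256): EESSGGWW=4 EESSGGWw=8 EESSGGww=4 EESSGgWW=8 EESSGgWw=16 EESSGgww=8 EESSggWW=4 EESSggWw=8 EESSggww=4 EESsGGWW=4 EESsGGWw=8 EESsGGww=4 EESsGgWW=8 EESsGgWw=16 EESsGgww=8 EESsggWW=4 EESsggWw=8 EESsggww=4 EeSSGGWW=4 EeSSGGWw=8 EeSSGGww=4 EeSSGgWW=8 EeSSGgWw=16 EeSSGgww=8 EeSSggWW=4 EeSSggWw=8 EeSSggww=4 EeSsGGWW=4 EeSsGGWw=8 EeSsGGww=4 EeSsGgWW=8 EeSsGgWw=16 EeSsGgww=8 EeSsggWW=4 EeSsggWw=8 EeSsggww=4
EeSSGgWW hits 8/256; gcd=8; 8÷8/256÷8 = 1/32

P(EeSSGgWW) = 1/32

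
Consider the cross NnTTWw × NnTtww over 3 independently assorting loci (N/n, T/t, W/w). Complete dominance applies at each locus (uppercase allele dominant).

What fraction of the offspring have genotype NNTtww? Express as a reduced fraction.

NnTTWw gametes: NTW×2, NTw×2, nTW×2, nTw×2
NnTtww gametes: NTw×2, Ntw×2, nTw×2, ntw×2
NnTTWw×NnTtww grid (8·8=64): NNTTWw=4 NNTTww=4 NNTtWw=4 NNTtww=4 NnTTWw=8 NnTTww=8 NnTtWw=8 NnTtww=8 nnTTWw=4 nnTTww=4 nnTtWw=4 nnTtww=4
NNTtww hits 4/64; gcd=4; 4÷4/64÷4 = 1/16

P(NNTtww) = 1/16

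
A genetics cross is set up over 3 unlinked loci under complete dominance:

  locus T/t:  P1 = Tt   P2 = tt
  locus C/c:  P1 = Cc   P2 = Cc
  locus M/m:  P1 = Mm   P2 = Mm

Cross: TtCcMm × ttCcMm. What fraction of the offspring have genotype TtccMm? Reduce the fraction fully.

TtCcMm gametes: TCM×1, TCm×1, TcM×1, Tcm×1, tCM×1, tCm×1, tcM×1, tcm×1
ttCcMm gametes: tCM×2, tCm×2, tcM×2, tcm×2
TtCcMm×ttCcMm grid (8·8=64): TtCCMM=2 TtCCMm=4 TtCCmm=2 TtCcMM=4 TtCcMm=8 TtCcmm=4 TtccMM=2 TtccMm=4 Ttccmm=2 ttCCMM=2 ttCCMm=4 ttCCmm=2 ttCcMM=4 ttCcMm=8 ttCcmm=4 ttccMM=2 ttccMm=4 ttccmm=2
TtccMm hits 4/64; gcd=4; 4÷4/64÷4 = 1/16

P(TtccMm) = 1/16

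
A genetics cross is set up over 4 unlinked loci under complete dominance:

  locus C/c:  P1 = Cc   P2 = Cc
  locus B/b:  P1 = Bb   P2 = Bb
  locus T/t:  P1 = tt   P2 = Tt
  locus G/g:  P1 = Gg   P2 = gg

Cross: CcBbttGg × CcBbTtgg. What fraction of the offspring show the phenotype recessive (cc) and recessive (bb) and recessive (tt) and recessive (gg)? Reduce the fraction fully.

CcBbttGg gametes: CBtG×2, CBtg×2, CbtG×2, Cbtg×2, cBtG×2, cBtg×2, cbtG×2, cbtg×2
CcBbTtgg gametes: CBTg×2, CBtg×2, CbTg×2, Cbtg×2, cBTg×2, cBtg×2, cbTg×2, cbtg×2
CcBbttGg×CcBbTtgg grid (16·16=256): CCBBTtGg=4 CCBBTtgg=4 CCBBttGg=4 CCBBttgg=4 CCBbTtGg=8 CCBbTtgg=8 CCBbttGg=8 CCBbttgg=8 CCbbTtGg=4 CCbbTtgg=4 CCbbttGg=4 CCbbttgg=4 CcBBTtGg=8 CcBBTtgg=8 CcBBttGg=8 CcBBttgg=8 CcBbTtGg=16 CcBbTtgg=16 CcBbttGg=16 CcBbttgg=16 CcbbTtGg=8 CcbbTtgg=8 CcbbttGg=8 Ccbbttgg=8 ccBBTtGg=4 ccBBTtgg=4 ccBBttGg=4 ccBBttgg=4 ccBbTtGg=8 ccBbTtgg=8 ccBbttGg=8 ccBbttgg=8 ccbbTtGg=4 ccbbTtgg=4 ccbbttGg=4 ccbbttgg=4
cc bb tt gg hits 4/256; gcd=4; 4÷4/256÷4 = 1/64

P(cc bb tt gg) = 1/64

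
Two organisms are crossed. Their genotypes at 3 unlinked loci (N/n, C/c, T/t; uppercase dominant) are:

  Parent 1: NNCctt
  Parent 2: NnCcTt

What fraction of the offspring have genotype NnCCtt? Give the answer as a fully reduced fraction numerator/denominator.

P(NnCCtt) = 1/16

NNCctt gametes: NCt×4, Nct×4
NnCcTt gametes: NCT×1, NCt×1, NcT×1, Nct×1, nCT×1, nCt×1, ncT×1, nct×1
NNCctt×NnCcTt grid (8·8=64): NNCCTt=4 NNCCtt=4 NNCcTt=8 NNCctt=8 NNccTt=4 NNcctt=4 NnCCTt=4 NnCCtt=4 NnCcTt=8 NnCctt=8 NnccTt=4 Nncctt=4
NnCCtt hits 4/64; gcd=4; 4÷4/64÷4 = 1/16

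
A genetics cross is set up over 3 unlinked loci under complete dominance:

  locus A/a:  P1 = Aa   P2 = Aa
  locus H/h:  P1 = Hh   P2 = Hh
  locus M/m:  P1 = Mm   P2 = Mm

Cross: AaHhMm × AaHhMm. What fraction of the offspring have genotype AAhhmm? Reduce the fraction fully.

AaHhMm gametes: AHM×1, AHm×1, AhM×1, Ahm×1, aHM×1, aHm×1, ahM×1, ahm×1
AaHhMm gametes: AHM×1, AHm×1, AhM×1, Ahm×1, aHM×1, aHm×1, ahM×1, ahm×1
AaHhMm×AaHhMm grid (8·8=64): AAHHMM=1 AAHHMm=2 AAHHmm=1 AAHhMM=2 AAHhMm=4 AAHhmm=2 AAhhMM=1 AAhhMm=2 AAhhmm=1 AaHHMM=2 AaHHMm=4 AaHHmm=2 AaHhMM=4 AaHhMm=8 AaHhmm=4 AahhMM=2 AahhMm=4 Aahhmm=2 aaHHMM=1 aaHHMm=2 aaHHmm=1 aaHhMM=2 aaHhMm=4 aaHhmm=2 aahhMM=1 aahhMm=2 aahhmm=1
AAhhmm hits 1/64; gcd=1; 1÷1/64÷1 = 1/64

P(AAhhmm) = 1/64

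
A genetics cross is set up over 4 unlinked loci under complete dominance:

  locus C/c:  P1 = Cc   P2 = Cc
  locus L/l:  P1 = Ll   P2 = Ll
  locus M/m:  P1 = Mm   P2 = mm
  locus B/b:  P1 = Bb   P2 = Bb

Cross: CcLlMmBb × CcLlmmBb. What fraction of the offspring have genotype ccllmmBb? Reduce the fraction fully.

P(ccllmmBb) = 1/64

CcLlMmBb gametes: CLMB×1, CLMb×1, CLmB×1, CLmb×1, ClMB×1, ClMb×1, ClmB×1, Clmb×1, cLMB×1, cLMb×1, cLmB×1, cLmb×1, clMB×1, clMb×1, clmB×1, clmb×1
CcLlmmBb gametes: CLmB×2, CLmb×2, ClmB×2, Clmb×2, cLmB×2, cLmb×2, clmB×2, clmb×2
CcLlMmBb×CcLlmmBb grid (16·16=256): CCLLMmBB=2 CCLLMmBb=4 CCLLMmbb=2 CCLLmmBB=2 CCLLmmBb=4 CCLLmmbb=2 CCLlMmBB=4 CCLlMmBb=8 CCLlMmbb=4 CCLlmmBB=4 CCLlmmBb=8 CCLlmmbb=4 CCllMmBB=2 CCllMmBb=4 CCllMmbb=2 CCllmmBB=2 CCllmmBb=4 CCllmmbb=2 CcLLMmBB=4 CcLLMmBb=8 CcLLMmbb=4 CcLLmmBB=4 CcLLmmBb=8 CcLLmmbb=4 CcLlMmBB=8 CcLlMmBb=16 CcLlMmbb=8 CcLlmmBB=8 CcLlmmBb=16 CcLlmmbb=8 CcllMmBB=4 CcllMmBb=8 CcllMmbb=4 CcllmmBB=4 CcllmmBb=8 Ccllmmbb=4 ccLLMmBB=2 ccLLMmBb=4 ccLLMmbb=2 ccLLmmBB=2 ccLLmmBb=4 ccLLmmbb=2 ccLlMmBB=4 ccLlMmBb=8 ccLlMmbb=4 ccLlmmBB=4 ccLlmmBb=8 ccLlmmbb=4 ccllMmBB=2 ccllMmBb=4 ccllMmbb=2 ccllmmBB=2 ccllmmBb=4 ccllmmbb=2
ccllmmBb hits 4/256; gcd=4; 4÷4/256÷4 = 1/64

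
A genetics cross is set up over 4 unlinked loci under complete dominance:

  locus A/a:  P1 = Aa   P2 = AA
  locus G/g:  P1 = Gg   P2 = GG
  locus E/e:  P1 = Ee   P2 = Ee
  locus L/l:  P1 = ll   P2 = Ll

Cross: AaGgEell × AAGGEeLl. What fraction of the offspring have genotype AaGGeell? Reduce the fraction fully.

AaGgEell gametes: AGEl×2, AGel×2, AgEl×2, Agel×2, aGEl×2, aGel×2, agEl×2, agel×2
AAGGEeLl gametes: AGEL×4, AGEl×4, AGeL×4, AGel×4
AaGgEell×AAGGEeLl grid (16·16=256): AAGGEELl=8 AAGGEEll=8 AAGGEeLl=16 AAGGEell=16 AAGGeeLl=8 AAGGeell=8 AAGgEELl=8 AAGgEEll=8 AAGgEeLl=16 AAGgEell=16 AAGgeeLl=8 AAGgeell=8 AaGGEELl=8 AaGGEEll=8 AaGGEeLl=16 AaGGEell=16 AaGGeeLl=8 AaGGeell=8 AaGgEELl=8 AaGgEEll=8 AaGgEeLl=16 AaGgEell=16 AaGgeeLl=8 AaGgeell=8
AaGGeell hits 8/256; gcd=8; 8÷8/256÷8 = 1/32

P(AaGGeell) = 1/32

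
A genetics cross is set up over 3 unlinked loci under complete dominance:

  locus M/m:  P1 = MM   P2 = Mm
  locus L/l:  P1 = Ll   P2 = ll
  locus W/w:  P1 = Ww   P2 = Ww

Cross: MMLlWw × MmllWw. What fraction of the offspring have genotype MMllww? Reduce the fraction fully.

MMLlWw gametes: MLW×2, MLw×2, MlW×2, Mlw×2
MmllWw gametes: MlW×2, Mlw×2, mlW×2, mlw×2
MMLlWw×MmllWw grid (8·8=64): MMLlWW=4 MMLlWw=8 MMLlww=4 MMllWW=4 MMllWw=8 MMllww=4 MmLlWW=4 MmLlWw=8 MmLlww=4 MmllWW=4 MmllWw=8 Mmllww=4
MMllww hits 4/64; gcd=4; 4÷4/64÷4 = 1/16

P(MMllww) = 1/16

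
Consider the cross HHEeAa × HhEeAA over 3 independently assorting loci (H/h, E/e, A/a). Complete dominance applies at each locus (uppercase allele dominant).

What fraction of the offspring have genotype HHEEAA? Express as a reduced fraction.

HHEeAa gametes: HEA×2, HEa×2, HeA×2, Hea×2
HhEeAA gametes: HEA×2, HeA×2, hEA×2, heA×2
HHEeAa×HhEeAA grid (8·8=64): HHEEAA=4 HHEEAa=4 HHEeAA=8 HHEeAa=8 HHeeAA=4 HHeeAa=4 HhEEAA=4 HhEEAa=4 HhEeAA=8 HhEeAa=8 HheeAA=4 HheeAa=4
HHEEAA hits 4/64; gcd=4; 4÷4/64÷4 = 1/16

P(HHEEAA) = 1/16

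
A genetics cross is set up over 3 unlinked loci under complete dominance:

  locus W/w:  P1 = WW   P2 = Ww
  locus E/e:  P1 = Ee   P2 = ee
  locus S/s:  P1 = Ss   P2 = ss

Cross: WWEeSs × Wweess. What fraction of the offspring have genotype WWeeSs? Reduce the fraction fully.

WWEeSs gametes: WES×2, WEs×2, WeS×2, Wes×2
Wweess gametes: Wes×4, wes×4
WWEeSs×Wweess grid (8·8=64): WWEeSs=8 WWEess=8 WWeeSs=8 WWeess=8 WwEeSs=8 WwEess=8 WweeSs=8 Wweess=8
WWeeSs hits 8/64; gcd=8; 8÷8/64÷8 = 1/8

P(WWeeSs) = 1/8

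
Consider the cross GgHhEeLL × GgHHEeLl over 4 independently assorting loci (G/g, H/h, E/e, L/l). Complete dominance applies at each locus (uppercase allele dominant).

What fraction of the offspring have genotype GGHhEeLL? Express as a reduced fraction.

GgHhEeLL gametes: GHEL×2, GHeL×2, GhEL×2, GheL×2, gHEL×2, gHeL×2, ghEL×2, gheL×2
GgHHEeLl gametes: GHEL×2, GHEl×2, GHeL×2, GHel×2, gHEL×2, gHEl×2, gHeL×2, gHel×2
GgHhEeLL×GgHHEeLl grid (16·16=256): GGHHEELL=4 GGHHEELl=4 GGHHEeLL=8 GGHHEeLl=8 GGHHeeLL=4 GGHHeeLl=4 GGHhEELL=4 GGHhEELl=4 GGHhEeLL=8 GGHhEeLl=8 GGHheeLL=4 GGHheeLl=4 GgHHEELL=8 GgHHEELl=8 GgHHEeLL=16 GgHHEeLl=16 GgHHeeLL=8 GgHHeeLl=8 GgHhEELL=8 GgHhEELl=8 GgHhEeLL=16 GgHhEeLl=16 GgHheeLL=8 GgHheeLl=8 ggHHEELL=4 ggHHEELl=4 ggHHEeLL=8 ggHHEeLl=8 ggHHeeLL=4 ggHHeeLl=4 ggHhEELL=4 ggHhEELl=4 ggHhEeLL=8 ggHhEeLl=8 ggHheeLL=4 ggHheeLl=4
GGHhEeLL hits 8/256; gcd=8; 8÷8/256÷8 = 1/32

P(GGHhEeLL) = 1/32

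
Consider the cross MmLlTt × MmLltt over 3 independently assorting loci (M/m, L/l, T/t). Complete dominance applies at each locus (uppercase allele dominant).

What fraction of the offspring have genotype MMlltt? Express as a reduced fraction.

P(MMlltt) = 1/32

MmLlTt gametes: MLT×1, MLt×1, MlT×1, Mlt×1, mLT×1, mLt×1, mlT×1, mlt×1
MmLltt gametes: MLt×2, Mlt×2, mLt×2, mlt×2
MmLlTt×MmLltt grid (8·8=64): MMLLTt=2 MMLLtt=2 MMLlTt=4 MMLltt=4 MMllTt=2 MMlltt=2 MmLLTt=4 MmLLtt=4 MmLlTt=8 MmLltt=8 MmllTt=4 Mmlltt=4 mmLLTt=2 mmLLtt=2 mmLlTt=4 mmLltt=4 mmllTt=2 mmlltt=2
MMlltt hits 2/64; gcd=2; 2÷2/64÷2 = 1/32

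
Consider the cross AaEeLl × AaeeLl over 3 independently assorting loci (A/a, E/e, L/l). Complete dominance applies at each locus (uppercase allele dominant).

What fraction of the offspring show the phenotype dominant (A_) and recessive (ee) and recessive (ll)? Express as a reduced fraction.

AaEeLl gametes: AEL×1, AEl×1, AeL×1, Ael×1, aEL×1, aEl×1, aeL×1, ael×1
AaeeLl gametes: AeL×2, Ael×2, aeL×2, ael×2
AaEeLl×AaeeLl grid (8·8=64): AAEeLL=2 AAEeLl=4 AAEell=2 AAeeLL=2 AAeeLl=4 AAeell=2 AaEeLL=4 AaEeLl=8 AaEell=4 AaeeLL=4 AaeeLl=8 Aaeell=4 aaEeLL=2 aaEeLl=4 aaEell=2 aaeeLL=2 aaeeLl=4 aaeell=2
A_ ee ll hits 6/64; gcd=2; 6÷2/64÷2 = 3/32

P(A_ ee ll) = 3/32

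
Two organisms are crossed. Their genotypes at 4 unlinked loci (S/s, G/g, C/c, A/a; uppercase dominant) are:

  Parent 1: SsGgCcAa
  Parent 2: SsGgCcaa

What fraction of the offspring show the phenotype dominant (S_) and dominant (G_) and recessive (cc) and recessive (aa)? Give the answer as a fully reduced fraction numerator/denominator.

SsGgCcAa gametes: SGCA×1, SGCa×1, SGcA×1, SGca×1, SgCA×1, SgCa×1, SgcA×1, Sgca×1, sGCA×1, sGCa×1, sGcA×1, sGca×1, sgCA×1, sgCa×1, sgcA×1, sgca×1
SsGgCcaa gametes: SGCa×2, SGca×2, SgCa×2, Sgca×2, sGCa×2, sGca×2, sgCa×2, sgca×2
SsGgCcAa×SsGgCcaa grid (16·16=256): SSGGCCAa=2 SSGGCCaa=2 SSGGCcAa=4 SSGGCcaa=4 SSGGccAa=2 SSGGccaa=2 SSGgCCAa=4 SSGgCCaa=4 SSGgCcAa=8 SSGgCcaa=8 SSGgccAa=4 SSGgccaa=4 SSggCCAa=2 SSggCCaa=2 SSggCcAa=4 SSggCcaa=4 SSggccAa=2 SSggccaa=2 SsGGCCAa=4 SsGGCCaa=4 SsGGCcAa=8 SsGGCcaa=8 SsGGccAa=4 SsGGccaa=4 SsGgCCAa=8 SsGgCCaa=8 SsGgCcAa=16 SsGgCcaa=16 SsGgccAa=8 SsGgccaa=8 SsggCCAa=4 SsggCCaa=4 SsggCcAa=8 SsggCcaa=8 SsggccAa=4 Ssggccaa=4 ssGGCCAa=2 ssGGCCaa=2 ssGGCcAa=4 ssGGCcaa=4 ssGGccAa=2 ssGGccaa=2 ssGgCCAa=4 ssGgCCaa=4 ssGgCcAa=8 ssGgCcaa=8 ssGgccAa=4 ssGgccaa=4 ssggCCAa=2 ssggCCaa=2 ssggCcAa=4 ssggCcaa=4 ssggccAa=2 ssggccaa=2
S_ G_ cc aa hits 18/256; gcd=2; 18÷2/256÷2 = 9/128

P(S_ G_ cc aa) = 9/128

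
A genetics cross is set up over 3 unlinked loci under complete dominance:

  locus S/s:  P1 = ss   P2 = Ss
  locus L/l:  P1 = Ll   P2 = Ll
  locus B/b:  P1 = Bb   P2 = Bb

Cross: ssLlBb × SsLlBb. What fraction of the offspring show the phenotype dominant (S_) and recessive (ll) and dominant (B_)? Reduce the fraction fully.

ssLlBb gametes: sLB×2, sLb×2, slB×2, slb×2
SsLlBb gametes: SLB×1, SLb×1, SlB×1, Slb×1, sLB×1, sLb×1, slB×1, slb×1
ssLlBb×SsLlBb grid (8·8=64): SsLLBB=2 SsLLBb=4 SsLLbb=2 SsLlBB=4 SsLlBb=8 SsLlbb=4 SsllBB=2 SsllBb=4 Ssllbb=2 ssLLBB=2 ssLLBb=4 ssLLbb=2 ssLlBB=4 ssLlBb=8 ssLlbb=4 ssllBB=2 ssllBb=4 ssllbb=2
S_ ll B_ hits 6/64; gcd=2; 6÷2/64÷2 = 3/32

P(S_ ll B_) = 3/32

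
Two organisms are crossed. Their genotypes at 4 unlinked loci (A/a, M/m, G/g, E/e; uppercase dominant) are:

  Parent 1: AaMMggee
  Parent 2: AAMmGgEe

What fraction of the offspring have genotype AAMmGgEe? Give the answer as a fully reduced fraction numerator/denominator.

AaMMggee gametes: AMge×8, aMge×8
AAMmGgEe gametes: AMGE×2, AMGe×2, AMgE×2, AMge×2, AmGE×2, AmGe×2, AmgE×2, Amge×2
AaMMggee×AAMmGgEe grid (16·16=256): AAMMGgEe=16 AAMMGgee=16 AAMMggEe=16 AAMMggee=16 AAMmGgEe=16 AAMmGgee=16 AAMmggEe=16 AAMmggee=16 AaMMGgEe=16 AaMMGgee=16 AaMMggEe=16 AaMMggee=16 AaMmGgEe=16 AaMmGgee=16 AaMmggEe=16 AaMmggee=16
AAMmGgEe hits 16/256; gcd=16; 16÷16/256÷16 = 1/16

P(AAMmGgEe) = 1/16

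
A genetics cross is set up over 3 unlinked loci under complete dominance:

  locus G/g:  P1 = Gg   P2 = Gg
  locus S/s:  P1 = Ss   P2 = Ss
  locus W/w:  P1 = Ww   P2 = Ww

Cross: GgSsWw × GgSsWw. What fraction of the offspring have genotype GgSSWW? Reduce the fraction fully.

P(GgSSWW) = 1/32

GgSsWw gametes: GSW×1, GSw×1, GsW×1, Gsw×1, gSW×1, gSw×1, gsW×1, gsw×1
GgSsWw gametes: GSW×1, GSw×1, GsW×1, Gsw×1, gSW×1, gSw×1, gsW×1, gsw×1
GgSsWw×GgSsWw grid (8·8=64): GGSSWW=1 GGSSWw=2 GGSSww=1 GGSsWW=2 GGSsWw=4 GGSsww=2 GGssWW=1 GGssWw=2 GGssww=1 GgSSWW=2 GgSSWw=4 GgSSww=2 GgSsWW=4 GgSsWw=8 GgSsww=4 GgssWW=2 GgssWw=4 Ggssww=2 ggSSWW=1 ggSSWw=2 ggSSww=1 ggSsWW=2 ggSsWw=4 ggSsww=2 ggssWW=1 ggssWw=2 ggssww=1
GgSSWW hits 2/64; gcd=2; 2÷2/64÷2 = 1/32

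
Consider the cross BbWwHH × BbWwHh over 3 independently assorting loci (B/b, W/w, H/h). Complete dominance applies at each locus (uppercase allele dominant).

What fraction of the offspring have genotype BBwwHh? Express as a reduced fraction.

P(BBwwHh) = 1/32

BbWwHH gametes: BWH×2, BwH×2, bWH×2, bwH×2
BbWwHh gametes: BWH×1, BWh×1, BwH×1, Bwh×1, bWH×1, bWh×1, bwH×1, bwh×1
BbWwHH×BbWwHh grid (8·8=64): BBWWHH=2 BBWWHh=2 BBWwHH=4 BBWwHh=4 BBwwHH=2 BBwwHh=2 BbWWHH=4 BbWWHh=4 BbWwHH=8 BbWwHh=8 BbwwHH=4 BbwwHh=4 bbWWHH=2 bbWWHh=2 bbWwHH=4 bbWwHh=4 bbwwHH=2 bbwwHh=2
BBwwHh hits 2/64; gcd=2; 2÷2/64÷2 = 1/32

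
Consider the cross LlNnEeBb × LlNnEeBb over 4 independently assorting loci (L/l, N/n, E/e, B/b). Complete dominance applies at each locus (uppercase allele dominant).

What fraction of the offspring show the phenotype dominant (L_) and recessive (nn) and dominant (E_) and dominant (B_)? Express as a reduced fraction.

P(L_ nn E_ B_) = 27/256

LlNnEeBb gametes: LNEB×1, LNEb×1, LNeB×1, LNeb×1, LnEB×1, LnEb×1, LneB×1, Lneb×1, lNEB×1, lNEb×1, lNeB×1, lNeb×1, lnEB×1, lnEb×1, lneB×1, lneb×1
LlNnEeBb gametes: LNEB×1, LNEb×1, LNeB×1, LNeb×1, LnEB×1, LnEb×1, LneB×1, Lneb×1, lNEB×1, lNEb×1, lNeB×1, lNeb×1, lnEB×1, lnEb×1, lneB×1, lneb×1
LlNnEeBb×LlNnEeBb grid (16·16=256): LLNNEEBB=1 LLNNEEBb=2 LLNNEEbb=1 LLNNEeBB=2 LLNNEeBb=4 LLNNEebb=2 LLNNeeBB=1 LLNNeeBb=2 LLNNeebb=1 LLNnEEBB=2 LLNnEEBb=4 LLNnEEbb=2 LLNnEeBB=4 LLNnEeBb=8 LLNnEebb=4 LLNneeBB=2 LLNneeBb=4 LLNneebb=2 LLnnEEBB=1 LLnnEEBb=2 LLnnEEbb=1 LLnnEeBB=2 LLnnEeBb=4 LLnnEebb=2 LLnneeBB=1 LLnneeBb=2 LLnneebb=1 LlNNEEBB=2 LlNNEEBb=4 LlNNEEbb=2 LlNNEeBB=4 LlNNEeBb=8 LlNNEebb=4 LlNNeeBB=2 LlNNeeBb=4 LlNNeebb=2 LlNnEEBB=4 LlNnEEBb=8 LlNnEEbb=4 LlNnEeBB=8 LlNnEeBb=16 LlNnEebb=8 LlNneeBB=4 LlNneeBb=8 LlNneebb=4 LlnnEEBB=2 LlnnEEBb=4 LlnnEEbb=2 LlnnEeBB=4 LlnnEeBb=8 LlnnEebb=4 LlnneeBB=2 LlnneeBb=4 Llnneebb=2 llNNEEBB=1 llNNEEBb=2 llNNEEbb=1 llNNEeBB=2 llNNEeBb=4 llNNEebb=2 llNNeeBB=1 llNNeeBb=2 llNNeebb=1 llNnEEBB=2 llNnEEBb=4 llNnEEbb=2 llNnEeBB=4 llNnEeBb=8 llNnEebb=4 llNneeBB=2 llNneeBb=4 llNneebb=2 llnnEEBB=1 llnnEEBb=2 llnnEEbb=1 llnnEeBB=2 llnnEeBb=4 llnnEebb=2 llnneeBB=1 llnneeBb=2 llnneebb=1
L_ nn E_ B_ hits 27/256; gcd=1; 27÷1/256÷1 = 27/256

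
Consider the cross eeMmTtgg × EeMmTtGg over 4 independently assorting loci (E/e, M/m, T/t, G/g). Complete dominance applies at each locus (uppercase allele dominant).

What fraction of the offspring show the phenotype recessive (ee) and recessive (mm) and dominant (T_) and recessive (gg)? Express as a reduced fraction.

eeMmTtgg gametes: eMTg×4, eMtg×4, emTg×4, emtg×4
EeMmTtGg gametes: EMTG×1, EMTg×1, EMtG×1, EMtg×1, EmTG×1, EmTg×1, EmtG×1, Emtg×1, eMTG×1, eMTg×1, eMtG×1, eMtg×1, emTG×1, emTg×1, emtG×1, emtg×1
eeMmTtgg×EeMmTtGg grid (16·16=256): EeMMTTGg=4 EeMMTTgg=4 EeMMTtGg=8 EeMMTtgg=8 EeMMttGg=4 EeMMttgg=4 EeMmTTGg=8 EeMmTTgg=8 EeMmTtGg=16 EeMmTtgg=16 EeMmttGg=8 EeMmttgg=8 EemmTTGg=4 EemmTTgg=4 EemmTtGg=8 EemmTtgg=8 EemmttGg=4 Eemmttgg=4 eeMMTTGg=4 eeMMTTgg=4 eeMMTtGg=8 eeMMTtgg=8 eeMMttGg=4 eeMMttgg=4 eeMmTTGg=8 eeMmTTgg=8 eeMmTtGg=16 eeMmTtgg=16 eeMmttGg=8 eeMmttgg=8 eemmTTGg=4 eemmTTgg=4 eemmTtGg=8 eemmTtgg=8 eemmttGg=4 eemmttgg=4
ee mm T_ gg hits 12/256; gcd=4; 12÷4/256÷4 = 3/64

P(ee mm T_ gg) = 3/64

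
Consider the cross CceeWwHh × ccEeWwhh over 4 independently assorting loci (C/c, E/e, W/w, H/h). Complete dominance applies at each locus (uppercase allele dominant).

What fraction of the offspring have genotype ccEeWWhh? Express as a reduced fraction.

CceeWwHh gametes: CeWH×2, CeWh×2, CewH×2, Cewh×2, ceWH×2, ceWh×2, cewH×2, cewh×2
ccEeWwhh gametes: cEWh×4, cEwh×4, ceWh×4, cewh×4
CceeWwHh×ccEeWwhh grid (16·16=256): CcEeWWHh=8 CcEeWWhh=8 CcEeWwHh=16 CcEeWwhh=16 CcEewwHh=8 CcEewwhh=8 CceeWWHh=8 CceeWWhh=8 CceeWwHh=16 CceeWwhh=16 CceewwHh=8 Cceewwhh=8 ccEeWWHh=8 ccEeWWhh=8 ccEeWwHh=16 ccEeWwhh=16 ccEewwHh=8 ccEewwhh=8 cceeWWHh=8 cceeWWhh=8 cceeWwHh=16 cceeWwhh=16 cceewwHh=8 cceewwhh=8
ccEeWWhh hits 8/256; gcd=8; 8÷8/256÷8 = 1/32

P(ccEeWWhh) = 1/32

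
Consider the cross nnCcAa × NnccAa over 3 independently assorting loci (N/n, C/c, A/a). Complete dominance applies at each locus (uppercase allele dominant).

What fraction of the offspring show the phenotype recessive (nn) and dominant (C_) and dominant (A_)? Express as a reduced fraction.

nnCcAa gametes: nCA×2, nCa×2, ncA×2, nca×2
NnccAa gametes: NcA×2, Nca×2, ncA×2, nca×2
nnCcAa×NnccAa grid (8·8=64): NnCcAA=4 NnCcAa=8 NnCcaa=4 NnccAA=4 NnccAa=8 Nnccaa=4 nnCcAA=4 nnCcAa=8 nnCcaa=4 nnccAA=4 nnccAa=8 nnccaa=4
nn C_ A_ hits 12/64; gcd=4; 12÷4/64÷4 = 3/16

P(nn C_ A_) = 3/16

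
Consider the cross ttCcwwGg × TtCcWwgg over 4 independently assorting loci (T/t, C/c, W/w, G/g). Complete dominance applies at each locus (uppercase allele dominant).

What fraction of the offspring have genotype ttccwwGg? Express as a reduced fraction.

ttCcwwGg gametes: tCwG×4, tCwg×4, tcwG×4, tcwg×4
TtCcWwgg gametes: TCWg×2, TCwg×2, TcWg×2, Tcwg×2, tCWg×2, tCwg×2, tcWg×2, tcwg×2
ttCcwwGg×TtCcWwgg grid (16·16=256): TtCCWwGg=8 TtCCWwgg=8 TtCCwwGg=8 TtCCwwgg=8 TtCcWwGg=16 TtCcWwgg=16 TtCcwwGg=16 TtCcwwgg=16 TtccWwGg=8 TtccWwgg=8 TtccwwGg=8 Ttccwwgg=8 ttCCWwGg=8 ttCCWwgg=8 ttCCwwGg=8 ttCCwwgg=8 ttCcWwGg=16 ttCcWwgg=16 ttCcwwGg=16 ttCcwwgg=16 ttccWwGg=8 ttccWwgg=8 ttccwwGg=8 ttccwwgg=8
ttccwwGg hits 8/256; gcd=8; 8÷8/256÷8 = 1/32

P(ttccwwGg) = 1/32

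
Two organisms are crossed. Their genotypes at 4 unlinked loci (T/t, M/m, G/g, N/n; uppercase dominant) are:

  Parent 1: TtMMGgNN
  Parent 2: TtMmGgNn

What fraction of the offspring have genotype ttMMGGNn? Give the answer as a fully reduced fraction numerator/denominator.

P(ttMMGGNn) = 1/64

TtMMGgNN gametes: TMGN×4, TMgN×4, tMGN×4, tMgN×4
TtMmGgNn gametes: TMGN×1, TMGn×1, TMgN×1, TMgn×1, TmGN×1, TmGn×1, TmgN×1, Tmgn×1, tMGN×1, tMGn×1, tMgN×1, tMgn×1, tmGN×1, tmGn×1, tmgN×1, tmgn×1
TtMMGgNN×TtMmGgNn grid (16·16=256): TTMMGGNN=4 TTMMGGNn=4 TTMMGgNN=8 TTMMGgNn=8 TTMMggNN=4 TTMMggNn=4 TTMmGGNN=4 TTMmGGNn=4 TTMmGgNN=8 TTMmGgNn=8 TTMmggNN=4 TTMmggNn=4 TtMMGGNN=8 TtMMGGNn=8 TtMMGgNN=16 TtMMGgNn=16 TtMMggNN=8 TtMMggNn=8 TtMmGGNN=8 TtMmGGNn=8 TtMmGgNN=16 TtMmGgNn=16 TtMmggNN=8 TtMmggNn=8 ttMMGGNN=4 ttMMGGNn=4 ttMMGgNN=8 ttMMGgNn=8 ttMMggNN=4 ttMMggNn=4 ttMmGGNN=4 ttMmGGNn=4 ttMmGgNN=8 ttMmGgNn=8 ttMmggNN=4 ttMmggNn=4
ttMMGGNn hits 4/256; gcd=4; 4÷4/256÷4 = 1/64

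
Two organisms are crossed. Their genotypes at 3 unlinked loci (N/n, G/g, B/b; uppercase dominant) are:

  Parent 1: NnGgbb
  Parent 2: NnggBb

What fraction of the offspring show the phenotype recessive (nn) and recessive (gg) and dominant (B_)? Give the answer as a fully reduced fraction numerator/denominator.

NnGgbb gametes: NGb×2, Ngb×2, nGb×2, ngb×2
NnggBb gametes: NgB×2, Ngb×2, ngB×2, ngb×2
NnGgbb×NnggBb grid (8·8=64): NNGgBb=4 NNGgbb=4 NNggBb=4 NNggbb=4 NnGgBb=8 NnGgbb=8 NnggBb=8 Nnggbb=8 nnGgBb=4 nnGgbb=4 nnggBb=4 nnggbb=4
nn gg B_ hits 4/64; gcd=4; 4÷4/64÷4 = 1/16

P(nn gg B_) = 1/16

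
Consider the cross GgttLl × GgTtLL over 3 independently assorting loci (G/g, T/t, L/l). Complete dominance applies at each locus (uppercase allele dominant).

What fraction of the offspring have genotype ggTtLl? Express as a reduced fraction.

P(ggTtLl) = 1/16

GgttLl gametes: GtL×2, Gtl×2, gtL×2, gtl×2
GgTtLL gametes: GTL×2, GtL×2, gTL×2, gtL×2
GgttLl×GgTtLL grid (8·8=64): GGTtLL=4 GGTtLl=4 GGttLL=4 GGttLl=4 GgTtLL=8 GgTtLl=8 GgttLL=8 GgttLl=8 ggTtLL=4 ggTtLl=4 ggttLL=4 ggttLl=4
ggTtLl hits 4/64; gcd=4; 4÷4/64÷4 = 1/16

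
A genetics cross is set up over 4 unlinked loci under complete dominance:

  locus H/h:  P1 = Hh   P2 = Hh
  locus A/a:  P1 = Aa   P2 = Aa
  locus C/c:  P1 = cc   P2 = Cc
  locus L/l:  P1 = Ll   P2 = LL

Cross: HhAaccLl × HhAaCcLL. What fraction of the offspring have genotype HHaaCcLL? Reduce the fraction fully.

P(HHaaCcLL) = 1/64

HhAaccLl gametes: HAcL×2, HAcl×2, HacL×2, Hacl×2, hAcL×2, hAcl×2, hacL×2, hacl×2
HhAaCcLL gametes: HACL×2, HAcL×2, HaCL×2, HacL×2, hACL×2, hAcL×2, haCL×2, hacL×2
HhAaccLl×HhAaCcLL grid (16·16=256): HHAACcLL=4 HHAACcLl=4 HHAAccLL=4 HHAAccLl=4 HHAaCcLL=8 HHAaCcLl=8 HHAaccLL=8 HHAaccLl=8 HHaaCcLL=4 HHaaCcLl=4 HHaaccLL=4 HHaaccLl=4 HhAACcLL=8 HhAACcLl=8 HhAAccLL=8 HhAAccLl=8 HhAaCcLL=16 HhAaCcLl=16 HhAaccLL=16 HhAaccLl=16 HhaaCcLL=8 HhaaCcLl=8 HhaaccLL=8 HhaaccLl=8 hhAACcLL=4 hhAACcLl=4 hhAAccLL=4 hhAAccLl=4 hhAaCcLL=8 hhAaCcLl=8 hhAaccLL=8 hhAaccLl=8 hhaaCcLL=4 hhaaCcLl=4 hhaaccLL=4 hhaaccLl=4
HHaaCcLL hits 4/256; gcd=4; 4÷4/256÷4 = 1/64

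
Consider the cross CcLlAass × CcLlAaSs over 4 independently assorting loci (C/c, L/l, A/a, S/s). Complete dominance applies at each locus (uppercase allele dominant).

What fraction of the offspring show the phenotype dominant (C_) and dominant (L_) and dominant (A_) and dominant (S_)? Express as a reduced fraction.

P(C_ L_ A_ S_) = 27/128

CcLlAass gametes: CLAs×2, CLas×2, ClAs×2, Clas×2, cLAs×2, cLas×2, clAs×2, clas×2
CcLlAaSs gametes: CLAS×1, CLAs×1, CLaS×1, CLas×1, ClAS×1, ClAs×1, ClaS×1, Clas×1, cLAS×1, cLAs×1, cLaS×1, cLas×1, clAS×1, clAs×1, claS×1, clas×1
CcLlAass×CcLlAaSs grid (16·16=256): CCLLAASs=2 CCLLAAss=2 CCLLAaSs=4 CCLLAass=4 CCLLaaSs=2 CCLLaass=2 CCLlAASs=4 CCLlAAss=4 CCLlAaSs=8 CCLlAass=8 CCLlaaSs=4 CCLlaass=4 CCllAASs=2 CCllAAss=2 CCllAaSs=4 CCllAass=4 CCllaaSs=2 CCllaass=2 CcLLAASs=4 CcLLAAss=4 CcLLAaSs=8 CcLLAass=8 CcLLaaSs=4 CcLLaass=4 CcLlAASs=8 CcLlAAss=8 CcLlAaSs=16 CcLlAass=16 CcLlaaSs=8 CcLlaass=8 CcllAASs=4 CcllAAss=4 CcllAaSs=8 CcllAass=8 CcllaaSs=4 Ccllaass=4 ccLLAASs=2 ccLLAAss=2 ccLLAaSs=4 ccLLAass=4 ccLLaaSs=2 ccLLaass=2 ccLlAASs=4 ccLlAAss=4 ccLlAaSs=8 ccLlAass=8 ccLlaaSs=4 ccLlaass=4 ccllAASs=2 ccllAAss=2 ccllAaSs=4 ccllAass=4 ccllaaSs=2 ccllaass=2
C_ L_ A_ S_ hits 54/256; gcd=2; 54÷2/256÷2 = 27/128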